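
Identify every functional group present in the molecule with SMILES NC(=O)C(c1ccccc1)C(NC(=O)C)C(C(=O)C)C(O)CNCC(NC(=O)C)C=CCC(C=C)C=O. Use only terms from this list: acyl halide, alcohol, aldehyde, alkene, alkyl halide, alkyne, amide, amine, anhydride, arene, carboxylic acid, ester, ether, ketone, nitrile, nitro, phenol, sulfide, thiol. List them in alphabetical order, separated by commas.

alcohol, aldehyde, alkene, amide, amine, arene, ketone

Taking each segment in turn:
  H2NCO: –C(=O)NH2: carbonyl C bonded to C and to N → amide (the N is not a separate amine).
  CH(C6H5): pendant –C6H5: benzene ring → arene.
  CH(NHCOCH3): pendant –NHC(=O)CH3: N bonded to a carbonyl → amide (not amine).
  CH(COCH3): pendant –COCH3: carbonyl C bonded to two carbons → ketone.
  CH(OH): –OH on an sp³ carbon → alcohol (secondary).
  CH2NHCH2: C–N–C with sp³ carbons and no adjacent C=O → amine (secondary).
  CH(NHCOCH3): pendant –NHC(=O)CH3: N bonded to a carbonyl → amide (not amine).
  CH=CH: C=C double bond → alkene.
  CH(CH=CH2): pendant –CH=CH2: C=C double bond → alkene.
  CHO: terminal –CHO: carbonyl C bonded to H and C → aldehyde.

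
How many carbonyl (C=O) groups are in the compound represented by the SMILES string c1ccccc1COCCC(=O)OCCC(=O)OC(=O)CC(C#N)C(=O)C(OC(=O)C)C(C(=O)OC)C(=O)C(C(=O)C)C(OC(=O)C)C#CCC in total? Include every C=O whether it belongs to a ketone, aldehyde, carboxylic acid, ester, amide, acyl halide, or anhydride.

CH2COOCH2: ester, 1 C=O (running total 1).
CH2CO-O-COCH2: anhydride, 2 C=O (running total 3).
CO: ketone, 1 C=O (running total 4).
CH(OCOCH3): ester, 1 C=O (running total 5).
CH(COOCH3): ester, 1 C=O (running total 6).
CO: ketone, 1 C=O (running total 7).
CH(COCH3): ketone, 1 C=O (running total 8).
CH(OCOCH3): ester, 1 C=O (running total 9).

9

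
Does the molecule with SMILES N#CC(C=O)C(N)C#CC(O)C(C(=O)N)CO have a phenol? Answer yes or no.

no

Working along the chain:
  N≡C: N≡C–: carbon triple-bonded to nitrogen → nitrile.
  CH(CHO): pendant –CHO: carbonyl C bonded to C and H → aldehyde.
  CH(NH2): –NH2 on an sp³ carbon with no adjacent C=O → amine.
  C≡C: C≡C triple bond → alkyne.
  CH(OH): –OH on an sp³ carbon → alcohol (secondary).
  CH(CONH2): pendant –CONH2: carbonyl C bonded to C and N → amide.
  CH2OH: –OH on an sp³ carbon → alcohol.
In each of CH(OH) and CH2OH, the –OH is on an sp³ carbon, not on an aromatic ring, so it is an alcohol.
The groups actually present are: alcohol, aldehyde, alkyne, amide, amine, nitrile.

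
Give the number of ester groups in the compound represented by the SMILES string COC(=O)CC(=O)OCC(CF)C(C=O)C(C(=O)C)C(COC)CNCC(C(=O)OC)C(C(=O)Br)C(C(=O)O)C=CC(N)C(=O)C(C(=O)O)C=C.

CH3O–C(=O)–: carbonyl C bonded to C and to –OCH3 → ester (not ketone + ether).
–C(=O)–O–C with C on the carbonyl side → ester.
pendant –CH2X: halogen on sp³ carbon → alkyl halide.
pendant –CHO: carbonyl C bonded to C and H → aldehyde.
pendant –COCH3: carbonyl C bonded to two carbons → ketone.
pendant –CH2OCH3: C–O–C linkage → ether.
C–N–C with sp³ carbons and no adjacent C=O → amine (secondary).
pendant –COOCH3: carbonyl C bonded to C and –OCH3 → ester.
pendant –C(=O)X: carbonyl C bonded to C and halogen → acyl halide.
pendant –COOH: carbonyl C bonded to C and –OH → carboxylic acid.
C=C double bond → alkene.
–NH2 on an sp³ carbon with no adjacent C=O → amine.
–C(=O)– with carbon on both sides → ketone.
pendant –COOH: carbonyl C bonded to C and –OH → carboxylic acid.
C=C double bond → alkene.
Ester appears at: CH3OOC, CH2COOCH2, CH(COOCH3) → 3.

3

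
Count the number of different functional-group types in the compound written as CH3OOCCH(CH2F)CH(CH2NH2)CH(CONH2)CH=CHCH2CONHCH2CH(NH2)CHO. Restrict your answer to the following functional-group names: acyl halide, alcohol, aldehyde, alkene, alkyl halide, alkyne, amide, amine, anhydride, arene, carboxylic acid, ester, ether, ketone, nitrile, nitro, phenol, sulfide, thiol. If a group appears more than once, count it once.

6

Working along the chain:
  CH3OOC: CH3O–C(=O)–: carbonyl C bonded to C and to –OCH3 → ester (not ketone + ether).
  CH(CH2F): pendant –CH2X: halogen on sp³ carbon → alkyl halide.
  CH(CH2NH2): pendant –CH2NH2: N on sp³ C, no adjacent C=O → amine.
  CH(CONH2): pendant –CONH2: carbonyl C bonded to C and N → amide.
  CH=CH: C=C double bond → alkene.
  CH2CONHCH2: –C(=O)–N– linkage → amide (the N is not an amine).
  CH(NH2): –NH2 on an sp³ carbon with no adjacent C=O → amine.
  CHO: terminal –CHO: carbonyl C bonded to H and C → aldehyde.
Distinct types present: aldehyde, alkene, alkyl halide, amide, amine, ester.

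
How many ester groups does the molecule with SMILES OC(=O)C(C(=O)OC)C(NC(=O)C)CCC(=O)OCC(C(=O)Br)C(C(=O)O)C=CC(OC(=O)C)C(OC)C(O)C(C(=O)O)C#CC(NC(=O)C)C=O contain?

3

Working along the chain:
  HOOC: –COOH: carbonyl C bonded to –OH and C → carboxylic acid (the –OH is not a separate alcohol).
  CH(COOCH3): pendant –COOCH3: carbonyl C bonded to C and –OCH3 → ester.
  CH(NHCOCH3): pendant –NHC(=O)CH3: N bonded to a carbonyl → amide (not amine).
  CH2COOCH2: –C(=O)–O–C with C on the carbonyl side → ester.
  CH(COBr): pendant –C(=O)X: carbonyl C bonded to C and halogen → acyl halide.
  CH(COOH): pendant –COOH: carbonyl C bonded to C and –OH → carboxylic acid.
  CH=CH: C=C double bond → alkene.
  CH(OCOCH3): pendant –OC(=O)CH3: an acyloxy group → ester.
  CH(OCH3): pendant –OCH3: C–O–C with sp³ C, no adjacent C=O → ether.
  CH(OH): –OH on an sp³ carbon → alcohol (secondary).
  CH(COOH): pendant –COOH: carbonyl C bonded to C and –OH → carboxylic acid.
  C≡C: C≡C triple bond → alkyne.
  CH(NHCOCH3): pendant –NHC(=O)CH3: N bonded to a carbonyl → amide (not amine).
  CHO: terminal –CHO: carbonyl C bonded to H and C → aldehyde.
Ester appears at: CH(COOCH3), CH2COOCH2, CH(OCOCH3) → 3.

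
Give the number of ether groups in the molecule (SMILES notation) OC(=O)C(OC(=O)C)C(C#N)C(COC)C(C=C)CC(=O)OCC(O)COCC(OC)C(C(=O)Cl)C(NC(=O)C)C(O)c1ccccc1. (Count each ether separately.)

–COOH: carbonyl C bonded to –OH and C → carboxylic acid (the –OH is not a separate alcohol).
pendant –OC(=O)CH3: an acyloxy group → ester.
pendant –C≡N: nitrile.
pendant –CH2OCH3: C–O–C linkage → ether.
pendant –CH=CH2: C=C double bond → alkene.
–C(=O)–O–C with C on the carbonyl side → ester.
–OH on an sp³ carbon → alcohol (secondary).
C–O–C with sp³ carbons on both sides and no adjacent C=O → ether.
pendant –OCH3: C–O–C with sp³ C, no adjacent C=O → ether.
pendant –C(=O)X: carbonyl C bonded to C and halogen → acyl halide.
pendant –NHC(=O)CH3: N bonded to a carbonyl → amide (not amine).
–OH on an sp³ carbon → alcohol (secondary).
–C6H5 phenyl ring → arene.
Ether appears at: CH(CH2OCH3), CH2OCH2, CH(OCH3) → 3.

3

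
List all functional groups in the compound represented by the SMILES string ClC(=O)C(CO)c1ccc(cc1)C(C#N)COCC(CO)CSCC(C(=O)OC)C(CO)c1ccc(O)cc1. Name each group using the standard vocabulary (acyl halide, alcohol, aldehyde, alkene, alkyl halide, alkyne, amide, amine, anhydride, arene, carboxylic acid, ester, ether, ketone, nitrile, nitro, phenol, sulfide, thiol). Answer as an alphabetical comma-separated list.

acyl halide, alcohol, arene, ester, ether, nitrile, phenol, sulfide

Taking each segment in turn:
  ClCO: –C(=O)Cl: carbonyl C bonded to C and to a halogen → acyl halide (not alkyl halide).
  CH(CH2OH): pendant –CH2OH on an sp³ backbone C → alcohol.
  C6H4: para-disubstituted benzene ring → arene.
  CH(CN): pendant –C≡N: nitrile.
  CH2OCH2: C–O–C with sp³ carbons on both sides and no adjacent C=O → ether.
  CH(CH2OH): pendant –CH2OH on an sp³ backbone C → alcohol.
  CH2SCH2: C–S–C linkage → sulfide (thioether).
  CH(COOCH3): pendant –COOCH3: carbonyl C bonded to C and –OCH3 → ester.
  CH(CH2OH): pendant –CH2OH on an sp³ backbone C → alcohol.
  C6H4OH: –OH attached directly to an aromatic ring → phenol (not alcohol); the ring itself is an arene.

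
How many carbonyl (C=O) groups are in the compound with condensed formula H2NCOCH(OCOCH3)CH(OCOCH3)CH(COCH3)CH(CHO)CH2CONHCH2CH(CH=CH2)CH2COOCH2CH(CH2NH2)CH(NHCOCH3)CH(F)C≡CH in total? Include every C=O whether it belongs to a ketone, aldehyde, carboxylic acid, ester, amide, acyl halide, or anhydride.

H2NCO: amide, 1 C=O (running total 1).
CH(OCOCH3): ester, 1 C=O (running total 2).
CH(OCOCH3): ester, 1 C=O (running total 3).
CH(COCH3): ketone, 1 C=O (running total 4).
CH(CHO): aldehyde, 1 C=O (running total 5).
CH2CONHCH2: amide, 1 C=O (running total 6).
CH2COOCH2: ester, 1 C=O (running total 7).
CH(NHCOCH3): amide, 1 C=O (running total 8).

8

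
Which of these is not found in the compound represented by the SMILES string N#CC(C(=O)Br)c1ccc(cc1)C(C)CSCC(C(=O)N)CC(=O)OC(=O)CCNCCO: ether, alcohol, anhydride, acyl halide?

ether

alcohol: present (CH2OH — –OH on an sp³ carbon → alcohol).
acyl halide: present (CH(COBr) — pendant –C(=O)X: carbonyl C bonded to C and halogen → acyl halide).
anhydride: present (CH2CO-O-COCH2 — two acyl groups sharing one oxygen, –C(=O)–O–C(=O)– → anhydride).
ether: no segment matches this pattern.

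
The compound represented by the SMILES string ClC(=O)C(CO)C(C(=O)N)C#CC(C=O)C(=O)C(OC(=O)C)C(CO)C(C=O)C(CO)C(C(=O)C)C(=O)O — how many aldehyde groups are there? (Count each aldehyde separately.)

Working along the chain:
  ClCO: –C(=O)Cl: carbonyl C bonded to C and to a halogen → acyl halide (not alkyl halide).
  CH(CH2OH): pendant –CH2OH on an sp³ backbone C → alcohol.
  CH(CONH2): pendant –CONH2: carbonyl C bonded to C and N → amide.
  C≡C: C≡C triple bond → alkyne.
  CH(CHO): pendant –CHO: carbonyl C bonded to C and H → aldehyde.
  CO: –C(=O)– with carbon on both sides → ketone.
  CH(OCOCH3): pendant –OC(=O)CH3: an acyloxy group → ester.
  CH(CH2OH): pendant –CH2OH on an sp³ backbone C → alcohol.
  CH(CHO): pendant –CHO: carbonyl C bonded to C and H → aldehyde.
  CH(CH2OH): pendant –CH2OH on an sp³ backbone C → alcohol.
  CH(COCH3): pendant –COCH3: carbonyl C bonded to two carbons → ketone.
  COOH: –COOH: carbonyl C bonded to –OH and C → carboxylic acid (the –OH is not a separate alcohol).
Aldehyde appears at: CH(CHO), CH(CHO) → 2.

2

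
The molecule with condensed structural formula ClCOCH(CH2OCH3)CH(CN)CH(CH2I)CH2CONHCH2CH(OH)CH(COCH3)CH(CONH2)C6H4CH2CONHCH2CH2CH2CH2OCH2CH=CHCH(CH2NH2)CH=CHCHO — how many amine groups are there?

1

Reading the structure from left to right:
  ClCO: –C(=O)Cl: carbonyl C bonded to C and to a halogen → acyl halide (not alkyl halide).
  CH(CH2OCH3): pendant –CH2OCH3: C–O–C linkage → ether.
  CH(CN): pendant –C≡N: nitrile.
  CH(CH2I): pendant –CH2X: halogen on sp³ carbon → alkyl halide.
  CH2CONHCH2: –C(=O)–N– linkage → amide (the N is not an amine).
  CH(OH): –OH on an sp³ carbon → alcohol (secondary).
  CH(COCH3): pendant –COCH3: carbonyl C bonded to two carbons → ketone.
  CH(CONH2): pendant –CONH2: carbonyl C bonded to C and N → amide.
  C6H4: para-disubstituted benzene ring → arene.
  CH2CONHCH2: –C(=O)–N– linkage → amide (the N is not an amine).
  CH2OCH2: C–O–C with sp³ carbons on both sides and no adjacent C=O → ether.
  CH=CH: C=C double bond → alkene.
  CH(CH2NH2): pendant –CH2NH2: N on sp³ C, no adjacent C=O → amine.
  CH=CH: C=C double bond → alkene.
  CHO: terminal –CHO: carbonyl C bonded to H and C → aldehyde.
Amine appears at: CH(CH2NH2) → 1.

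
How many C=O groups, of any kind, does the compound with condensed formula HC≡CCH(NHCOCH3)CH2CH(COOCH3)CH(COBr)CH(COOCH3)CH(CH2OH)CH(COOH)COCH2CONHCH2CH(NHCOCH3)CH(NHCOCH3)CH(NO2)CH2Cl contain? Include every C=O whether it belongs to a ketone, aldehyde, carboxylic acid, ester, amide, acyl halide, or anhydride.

CH(NHCOCH3): amide, 1 C=O (running total 1).
CH(COOCH3): ester, 1 C=O (running total 2).
CH(COBr): acyl halide, 1 C=O (running total 3).
CH(COOCH3): ester, 1 C=O (running total 4).
CH(COOH): carboxylic acid, 1 C=O (running total 5).
CO: ketone, 1 C=O (running total 6).
CH2CONHCH2: amide, 1 C=O (running total 7).
CH(NHCOCH3): amide, 1 C=O (running total 8).
CH(NHCOCH3): amide, 1 C=O (running total 9).

9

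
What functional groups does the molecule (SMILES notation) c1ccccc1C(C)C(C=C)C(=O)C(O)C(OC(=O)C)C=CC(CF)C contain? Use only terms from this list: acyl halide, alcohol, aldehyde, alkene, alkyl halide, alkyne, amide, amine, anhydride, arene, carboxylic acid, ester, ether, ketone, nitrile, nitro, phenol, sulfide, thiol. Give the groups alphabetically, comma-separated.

Reading the structure from left to right:
  C6H5: C6H5– phenyl ring → arene.
  CH(CH=CH2): pendant –CH=CH2: C=C double bond → alkene.
  CO: –C(=O)– with carbon on both sides → ketone.
  CH(OH): –OH on an sp³ carbon → alcohol (secondary).
  CH(OCOCH3): pendant –OC(=O)CH3: an acyloxy group → ester.
  CH=CH: C=C double bond → alkene.
  CH(CH2F): pendant –CH2X: halogen on sp³ carbon → alkyl halide.

alcohol, alkene, alkyl halide, arene, ester, ketone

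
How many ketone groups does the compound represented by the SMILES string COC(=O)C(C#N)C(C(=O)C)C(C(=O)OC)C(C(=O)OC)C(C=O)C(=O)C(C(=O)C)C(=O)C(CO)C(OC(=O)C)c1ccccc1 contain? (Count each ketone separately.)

CH3O–C(=O)–: carbonyl C bonded to C and to –OCH3 → ester (not ketone + ether).
pendant –C≡N: nitrile.
pendant –COCH3: carbonyl C bonded to two carbons → ketone.
pendant –COOCH3: carbonyl C bonded to C and –OCH3 → ester.
pendant –COOCH3: carbonyl C bonded to C and –OCH3 → ester.
pendant –CHO: carbonyl C bonded to C and H → aldehyde.
–C(=O)– with carbon on both sides → ketone.
pendant –COCH3: carbonyl C bonded to two carbons → ketone.
–C(=O)– with carbon on both sides → ketone.
pendant –CH2OH on an sp³ backbone C → alcohol.
pendant –OC(=O)CH3: an acyloxy group → ester.
–C6H5 phenyl ring → arene.
Ketone appears at: CH(COCH3), CO, CH(COCH3), CO → 4.

4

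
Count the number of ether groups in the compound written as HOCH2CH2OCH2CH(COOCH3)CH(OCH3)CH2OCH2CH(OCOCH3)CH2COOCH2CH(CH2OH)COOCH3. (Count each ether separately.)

HO– on an sp³ carbon → alcohol.
C–O–C with sp³ carbons on both sides and no adjacent C=O → ether.
pendant –COOCH3: carbonyl C bonded to C and –OCH3 → ester.
pendant –OCH3: C–O–C with sp³ C, no adjacent C=O → ether.
C–O–C with sp³ carbons on both sides and no adjacent C=O → ether.
pendant –OC(=O)CH3: an acyloxy group → ester.
–C(=O)–O–C with C on the carbonyl side → ester.
pendant –CH2OH on an sp³ backbone C → alcohol.
–C(=O)OCH3: carbonyl C bonded to C and to –OCH3 → ester (not ketone + ether).
Ether appears at: CH2OCH2, CH(OCH3), CH2OCH2 → 3.

3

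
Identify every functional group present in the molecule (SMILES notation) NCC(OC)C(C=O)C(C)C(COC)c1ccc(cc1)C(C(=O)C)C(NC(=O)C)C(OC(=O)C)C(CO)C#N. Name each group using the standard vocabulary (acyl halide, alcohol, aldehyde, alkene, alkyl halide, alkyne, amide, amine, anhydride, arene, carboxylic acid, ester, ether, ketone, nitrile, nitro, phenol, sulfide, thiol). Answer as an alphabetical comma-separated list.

alcohol, aldehyde, amide, amine, arene, ester, ether, ketone, nitrile

–NH2 on an sp³ carbon with no adjacent C=O → amine.
pendant –OCH3: C–O–C with sp³ C, no adjacent C=O → ether.
pendant –CHO: carbonyl C bonded to C and H → aldehyde.
pendant –CH2OCH3: C–O–C linkage → ether.
para-disubstituted benzene ring → arene.
pendant –COCH3: carbonyl C bonded to two carbons → ketone.
pendant –NHC(=O)CH3: N bonded to a carbonyl → amide (not amine).
pendant –OC(=O)CH3: an acyloxy group → ester.
pendant –CH2OH on an sp³ backbone C → alcohol.
–C≡N: carbon triple-bonded to nitrogen → nitrile.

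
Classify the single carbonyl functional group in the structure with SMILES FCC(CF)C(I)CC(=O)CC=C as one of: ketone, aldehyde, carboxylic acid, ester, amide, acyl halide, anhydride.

The carbonyl is in the CO segment: –C(=O)– with carbon on both sides → ketone.

ketone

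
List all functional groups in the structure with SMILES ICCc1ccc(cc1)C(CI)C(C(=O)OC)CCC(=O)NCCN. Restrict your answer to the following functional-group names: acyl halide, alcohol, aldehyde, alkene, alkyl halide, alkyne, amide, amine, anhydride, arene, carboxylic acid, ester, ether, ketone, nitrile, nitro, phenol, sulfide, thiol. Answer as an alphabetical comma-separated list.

alkyl halide, amide, amine, arene, ester

Reading the structure from left to right:
  ICH2: halogen on an sp³ carbon → alkyl halide.
  C6H4: para-disubstituted benzene ring → arene.
  CH(CH2I): pendant –CH2X: halogen on sp³ carbon → alkyl halide.
  CH(COOCH3): pendant –COOCH3: carbonyl C bonded to C and –OCH3 → ester.
  CH2CONHCH2: –C(=O)–N– linkage → amide (the N is not an amine).
  CH2NH2: –NH2 on an sp³ carbon with no adjacent C=O → amine.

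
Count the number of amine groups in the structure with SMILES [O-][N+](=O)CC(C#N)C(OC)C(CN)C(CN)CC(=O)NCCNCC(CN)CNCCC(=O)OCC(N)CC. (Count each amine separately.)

6

–NO2 on carbon → nitro group.
pendant –C≡N: nitrile.
pendant –OCH3: C–O–C with sp³ C, no adjacent C=O → ether.
pendant –CH2NH2: N on sp³ C, no adjacent C=O → amine.
pendant –CH2NH2: N on sp³ C, no adjacent C=O → amine.
–C(=O)–N– linkage → amide (the N is not an amine).
C–N–C with sp³ carbons and no adjacent C=O → amine (secondary).
pendant –CH2NH2: N on sp³ C, no adjacent C=O → amine.
C–N–C with sp³ carbons and no adjacent C=O → amine (secondary).
–C(=O)–O–C with C on the carbonyl side → ester.
–NH2 on an sp³ carbon with no adjacent C=O → amine.
Amine appears at: CH(CH2NH2), CH(CH2NH2), CH2NHCH2, CH(CH2NH2), CH2NHCH2, CH(NH2) → 6.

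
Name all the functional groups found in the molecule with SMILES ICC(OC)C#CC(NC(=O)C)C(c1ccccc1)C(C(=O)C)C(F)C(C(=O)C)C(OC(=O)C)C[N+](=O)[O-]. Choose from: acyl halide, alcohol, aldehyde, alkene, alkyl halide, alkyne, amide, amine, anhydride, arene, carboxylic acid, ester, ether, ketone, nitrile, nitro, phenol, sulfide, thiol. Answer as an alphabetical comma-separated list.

Working along the chain:
  ICH2: halogen on an sp³ carbon → alkyl halide.
  CH(OCH3): pendant –OCH3: C–O–C with sp³ C, no adjacent C=O → ether.
  C≡C: C≡C triple bond → alkyne.
  CH(NHCOCH3): pendant –NHC(=O)CH3: N bonded to a carbonyl → amide (not amine).
  CH(C6H5): pendant –C6H5: benzene ring → arene.
  CH(COCH3): pendant –COCH3: carbonyl C bonded to two carbons → ketone.
  CH(F): halogen on an sp³ carbon → alkyl halide.
  CH(COCH3): pendant –COCH3: carbonyl C bonded to two carbons → ketone.
  CH(OCOCH3): pendant –OC(=O)CH3: an acyloxy group → ester.
  CH2NO2: –NO2 on carbon → nitro group.

alkyl halide, alkyne, amide, arene, ester, ether, ketone, nitro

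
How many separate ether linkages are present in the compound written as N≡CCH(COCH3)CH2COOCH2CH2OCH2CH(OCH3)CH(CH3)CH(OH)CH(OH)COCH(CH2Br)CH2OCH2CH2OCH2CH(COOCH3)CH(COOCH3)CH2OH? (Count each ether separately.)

Reading the structure from left to right:
  N≡C: N≡C–: carbon triple-bonded to nitrogen → nitrile.
  CH(COCH3): pendant –COCH3: carbonyl C bonded to two carbons → ketone.
  CH2COOCH2: –C(=O)–O–C with C on the carbonyl side → ester.
  CH2OCH2: C–O–C with sp³ carbons on both sides and no adjacent C=O → ether.
  CH(OCH3): pendant –OCH3: C–O–C with sp³ C, no adjacent C=O → ether.
  CH(OH): –OH on an sp³ carbon → alcohol (secondary).
  CH(OH): –OH on an sp³ carbon → alcohol (secondary).
  CO: –C(=O)– with carbon on both sides → ketone.
  CH(CH2Br): pendant –CH2X: halogen on sp³ carbon → alkyl halide.
  CH2OCH2: C–O–C with sp³ carbons on both sides and no adjacent C=O → ether.
  CH2OCH2: C–O–C with sp³ carbons on both sides and no adjacent C=O → ether.
  CH(COOCH3): pendant –COOCH3: carbonyl C bonded to C and –OCH3 → ester.
  CH(COOCH3): pendant –COOCH3: carbonyl C bonded to C and –OCH3 → ester.
  CH2OH: –OH on an sp³ carbon → alcohol.
Ether appears at: CH2OCH2, CH(OCH3), CH2OCH2, CH2OCH2 → 4.

4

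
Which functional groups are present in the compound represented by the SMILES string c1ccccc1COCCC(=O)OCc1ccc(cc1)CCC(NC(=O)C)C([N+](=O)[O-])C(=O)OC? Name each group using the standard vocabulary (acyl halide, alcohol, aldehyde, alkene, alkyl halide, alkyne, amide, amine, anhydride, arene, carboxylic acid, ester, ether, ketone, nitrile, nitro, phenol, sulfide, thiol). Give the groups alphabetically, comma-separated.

Reading the structure from left to right:
  C6H5: C6H5– phenyl ring → arene.
  CH2OCH2: C–O–C with sp³ carbons on both sides and no adjacent C=O → ether.
  CH2COOCH2: –C(=O)–O–C with C on the carbonyl side → ester.
  C6H4: para-disubstituted benzene ring → arene.
  CH(NHCOCH3): pendant –NHC(=O)CH3: N bonded to a carbonyl → amide (not amine).
  CH(NO2): –NO2 on an sp³ carbon → nitro (the N=O is not a carbonyl).
  COOCH3: –C(=O)OCH3: carbonyl C bonded to C and to –OCH3 → ester (not ketone + ether).

amide, arene, ester, ether, nitro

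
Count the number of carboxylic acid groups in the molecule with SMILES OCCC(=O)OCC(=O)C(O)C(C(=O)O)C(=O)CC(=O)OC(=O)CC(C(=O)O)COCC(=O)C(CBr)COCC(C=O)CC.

2

Taking each segment in turn:
  HOCH2: HO– on an sp³ carbon → alcohol.
  CH2COOCH2: –C(=O)–O–C with C on the carbonyl side → ester.
  CO: –C(=O)– with carbon on both sides → ketone.
  CH(OH): –OH on an sp³ carbon → alcohol (secondary).
  CH(COOH): pendant –COOH: carbonyl C bonded to C and –OH → carboxylic acid.
  CO: –C(=O)– with carbon on both sides → ketone.
  CH2CO-O-COCH2: two acyl groups sharing one oxygen, –C(=O)–O–C(=O)– → anhydride.
  CH(COOH): pendant –COOH: carbonyl C bonded to C and –OH → carboxylic acid.
  CH2OCH2: C–O–C with sp³ carbons on both sides and no adjacent C=O → ether.
  CO: –C(=O)– with carbon on both sides → ketone.
  CH(CH2Br): pendant –CH2X: halogen on sp³ carbon → alkyl halide.
  CH2OCH2: C–O–C with sp³ carbons on both sides and no adjacent C=O → ether.
  CH(CHO): pendant –CHO: carbonyl C bonded to C and H → aldehyde.
Carboxylic acid appears at: CH(COOH), CH(COOH) → 2.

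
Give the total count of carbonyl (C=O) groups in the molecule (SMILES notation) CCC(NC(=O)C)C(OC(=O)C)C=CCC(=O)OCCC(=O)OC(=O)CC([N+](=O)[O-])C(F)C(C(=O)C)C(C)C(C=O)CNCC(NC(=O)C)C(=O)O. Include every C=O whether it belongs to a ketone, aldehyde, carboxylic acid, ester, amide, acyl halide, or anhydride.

9

CH(NHCOCH3): amide, 1 C=O (running total 1).
CH(OCOCH3): ester, 1 C=O (running total 2).
CH2COOCH2: ester, 1 C=O (running total 3).
CH2CO-O-COCH2: anhydride, 2 C=O (running total 5).
CH(COCH3): ketone, 1 C=O (running total 6).
CH(CHO): aldehyde, 1 C=O (running total 7).
CH(NHCOCH3): amide, 1 C=O (running total 8).
COOH: carboxylic acid, 1 C=O (running total 9).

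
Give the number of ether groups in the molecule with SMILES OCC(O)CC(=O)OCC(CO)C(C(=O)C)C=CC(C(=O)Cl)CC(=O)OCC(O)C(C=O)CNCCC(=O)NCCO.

Working along the chain:
  HOCH2: HO– on an sp³ carbon → alcohol.
  CH(OH): –OH on an sp³ carbon → alcohol (secondary).
  CH2COOCH2: –C(=O)–O–C with C on the carbonyl side → ester.
  CH(CH2OH): pendant –CH2OH on an sp³ backbone C → alcohol.
  CH(COCH3): pendant –COCH3: carbonyl C bonded to two carbons → ketone.
  CH=CH: C=C double bond → alkene.
  CH(COCl): pendant –C(=O)X: carbonyl C bonded to C and halogen → acyl halide.
  CH2COOCH2: –C(=O)–O–C with C on the carbonyl side → ester.
  CH(OH): –OH on an sp³ carbon → alcohol (secondary).
  CH(CHO): pendant –CHO: carbonyl C bonded to C and H → aldehyde.
  CH2NHCH2: C–N–C with sp³ carbons and no adjacent C=O → amine (secondary).
  CH2CONHCH2: –C(=O)–N– linkage → amide (the N is not an amine).
  CH2OH: –OH on an sp³ carbon → alcohol.
No segment is a ether: HOCH2 is alcohol, not ether; CH(OH) is alcohol, not ether; CH2COOCH2 is ester, not ether. → 0.

0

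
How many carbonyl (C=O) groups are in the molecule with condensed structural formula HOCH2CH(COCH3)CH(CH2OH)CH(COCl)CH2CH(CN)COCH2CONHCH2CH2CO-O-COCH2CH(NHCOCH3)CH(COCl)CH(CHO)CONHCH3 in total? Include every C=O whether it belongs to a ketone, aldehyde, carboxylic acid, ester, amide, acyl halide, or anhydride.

CH(COCH3): ketone, 1 C=O (running total 1).
CH(COCl): acyl halide, 1 C=O (running total 2).
CO: ketone, 1 C=O (running total 3).
CH2CONHCH2: amide, 1 C=O (running total 4).
CH2CO-O-COCH2: anhydride, 2 C=O (running total 6).
CH(NHCOCH3): amide, 1 C=O (running total 7).
CH(COCl): acyl halide, 1 C=O (running total 8).
CH(CHO): aldehyde, 1 C=O (running total 9).
CONHCH3: amide, 1 C=O (running total 10).

10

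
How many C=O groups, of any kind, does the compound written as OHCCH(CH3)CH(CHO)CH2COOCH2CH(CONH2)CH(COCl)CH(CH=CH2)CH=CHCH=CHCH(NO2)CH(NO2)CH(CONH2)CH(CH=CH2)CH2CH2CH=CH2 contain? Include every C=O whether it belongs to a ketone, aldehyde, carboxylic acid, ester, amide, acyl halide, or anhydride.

OHC: aldehyde, 1 C=O (running total 1).
CH(CHO): aldehyde, 1 C=O (running total 2).
CH2COOCH2: ester, 1 C=O (running total 3).
CH(CONH2): amide, 1 C=O (running total 4).
CH(COCl): acyl halide, 1 C=O (running total 5).
CH(CONH2): amide, 1 C=O (running total 6).

6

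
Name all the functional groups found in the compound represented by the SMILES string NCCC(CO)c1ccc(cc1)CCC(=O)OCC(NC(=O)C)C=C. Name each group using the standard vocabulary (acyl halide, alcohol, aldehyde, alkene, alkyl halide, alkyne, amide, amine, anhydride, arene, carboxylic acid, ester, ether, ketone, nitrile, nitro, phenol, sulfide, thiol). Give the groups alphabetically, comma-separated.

–NH2 on an sp³ carbon with no adjacent C=O → amine.
pendant –CH2OH on an sp³ backbone C → alcohol.
para-disubstituted benzene ring → arene.
–C(=O)–O–C with C on the carbonyl side → ester.
pendant –NHC(=O)CH3: N bonded to a carbonyl → amide (not amine).
C=C double bond → alkene.

alcohol, alkene, amide, amine, arene, ester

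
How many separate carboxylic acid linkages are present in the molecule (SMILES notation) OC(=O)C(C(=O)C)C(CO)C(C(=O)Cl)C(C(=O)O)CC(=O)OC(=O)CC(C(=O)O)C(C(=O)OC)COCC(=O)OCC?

–COOH: carbonyl C bonded to –OH and C → carboxylic acid (the –OH is not a separate alcohol).
pendant –COCH3: carbonyl C bonded to two carbons → ketone.
pendant –CH2OH on an sp³ backbone C → alcohol.
pendant –C(=O)X: carbonyl C bonded to C and halogen → acyl halide.
pendant –COOH: carbonyl C bonded to C and –OH → carboxylic acid.
two acyl groups sharing one oxygen, –C(=O)–O–C(=O)– → anhydride.
pendant –COOH: carbonyl C bonded to C and –OH → carboxylic acid.
pendant –COOCH3: carbonyl C bonded to C and –OCH3 → ester.
C–O–C with sp³ carbons on both sides and no adjacent C=O → ether.
–C(=O)OCH2CH3: carbonyl C bonded to C and to –OEt → ester.
Carboxylic acid appears at: HOOC, CH(COOH), CH(COOH) → 3.

3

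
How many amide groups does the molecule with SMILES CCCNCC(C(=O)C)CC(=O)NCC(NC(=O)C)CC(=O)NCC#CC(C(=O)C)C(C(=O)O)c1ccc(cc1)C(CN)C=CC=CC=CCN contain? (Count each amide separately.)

Taking each segment in turn:
  CH2NHCH2: C–N–C with sp³ carbons and no adjacent C=O → amine (secondary).
  CH(COCH3): pendant –COCH3: carbonyl C bonded to two carbons → ketone.
  CH2CONHCH2: –C(=O)–N– linkage → amide (the N is not an amine).
  CH(NHCOCH3): pendant –NHC(=O)CH3: N bonded to a carbonyl → amide (not amine).
  CH2CONHCH2: –C(=O)–N– linkage → amide (the N is not an amine).
  C≡C: C≡C triple bond → alkyne.
  CH(COCH3): pendant –COCH3: carbonyl C bonded to two carbons → ketone.
  CH(COOH): pendant –COOH: carbonyl C bonded to C and –OH → carboxylic acid.
  C6H4: para-disubstituted benzene ring → arene.
  CH(CH2NH2): pendant –CH2NH2: N on sp³ C, no adjacent C=O → amine.
  CH=CH: C=C double bond → alkene.
  CH=CH: C=C double bond → alkene.
  CH=CH: C=C double bond → alkene.
  CH2NH2: –NH2 on an sp³ carbon with no adjacent C=O → amine.
Amide appears at: CH2CONHCH2, CH(NHCOCH3), CH2CONHCH2 → 3.

3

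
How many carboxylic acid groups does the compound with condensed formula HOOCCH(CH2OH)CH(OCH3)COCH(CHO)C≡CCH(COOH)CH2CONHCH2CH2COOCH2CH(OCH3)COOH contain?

Taking each segment in turn:
  HOOC: –COOH: carbonyl C bonded to –OH and C → carboxylic acid (the –OH is not a separate alcohol).
  CH(CH2OH): pendant –CH2OH on an sp³ backbone C → alcohol.
  CH(OCH3): pendant –OCH3: C–O–C with sp³ C, no adjacent C=O → ether.
  CO: –C(=O)– with carbon on both sides → ketone.
  CH(CHO): pendant –CHO: carbonyl C bonded to C and H → aldehyde.
  C≡C: C≡C triple bond → alkyne.
  CH(COOH): pendant –COOH: carbonyl C bonded to C and –OH → carboxylic acid.
  CH2CONHCH2: –C(=O)–N– linkage → amide (the N is not an amine).
  CH2COOCH2: –C(=O)–O–C with C on the carbonyl side → ester.
  CH(OCH3): pendant –OCH3: C–O–C with sp³ C, no adjacent C=O → ether.
  COOH: –COOH: carbonyl C bonded to –OH and C → carboxylic acid (the –OH is not a separate alcohol).
Carboxylic acid appears at: HOOC, CH(COOH), COOH → 3.

3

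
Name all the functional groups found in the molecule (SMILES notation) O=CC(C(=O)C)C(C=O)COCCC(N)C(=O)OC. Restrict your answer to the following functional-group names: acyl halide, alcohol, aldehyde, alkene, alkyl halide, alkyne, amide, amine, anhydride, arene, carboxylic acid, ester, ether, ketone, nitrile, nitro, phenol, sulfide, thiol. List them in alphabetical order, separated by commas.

aldehyde, amine, ester, ether, ketone

terminal –CHO: carbonyl C bonded to H and C → aldehyde.
pendant –COCH3: carbonyl C bonded to two carbons → ketone.
pendant –CHO: carbonyl C bonded to C and H → aldehyde.
C–O–C with sp³ carbons on both sides and no adjacent C=O → ether.
–NH2 on an sp³ carbon with no adjacent C=O → amine.
–C(=O)OCH3: carbonyl C bonded to C and to –OCH3 → ester (not ketone + ether).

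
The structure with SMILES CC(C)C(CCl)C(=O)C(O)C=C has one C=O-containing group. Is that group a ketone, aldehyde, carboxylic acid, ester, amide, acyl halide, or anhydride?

ketone

The carbonyl is in the CO segment: –C(=O)– with carbon on both sides → ketone.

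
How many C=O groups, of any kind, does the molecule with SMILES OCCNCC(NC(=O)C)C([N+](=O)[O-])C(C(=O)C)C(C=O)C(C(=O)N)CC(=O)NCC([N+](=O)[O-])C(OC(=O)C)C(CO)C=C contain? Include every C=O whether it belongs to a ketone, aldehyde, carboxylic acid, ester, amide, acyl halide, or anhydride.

6

CH(NHCOCH3): amide, 1 C=O (running total 1).
CH(COCH3): ketone, 1 C=O (running total 2).
CH(CHO): aldehyde, 1 C=O (running total 3).
CH(CONH2): amide, 1 C=O (running total 4).
CH2CONHCH2: amide, 1 C=O (running total 5).
CH(OCOCH3): ester, 1 C=O (running total 6).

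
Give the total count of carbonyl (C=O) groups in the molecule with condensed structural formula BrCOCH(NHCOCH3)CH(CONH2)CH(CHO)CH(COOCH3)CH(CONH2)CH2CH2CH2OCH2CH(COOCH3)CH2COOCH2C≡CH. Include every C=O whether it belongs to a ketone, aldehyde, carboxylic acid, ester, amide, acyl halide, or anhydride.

BrCO: acyl halide, 1 C=O (running total 1).
CH(NHCOCH3): amide, 1 C=O (running total 2).
CH(CONH2): amide, 1 C=O (running total 3).
CH(CHO): aldehyde, 1 C=O (running total 4).
CH(COOCH3): ester, 1 C=O (running total 5).
CH(CONH2): amide, 1 C=O (running total 6).
CH(COOCH3): ester, 1 C=O (running total 7).
CH2COOCH2: ester, 1 C=O (running total 8).

8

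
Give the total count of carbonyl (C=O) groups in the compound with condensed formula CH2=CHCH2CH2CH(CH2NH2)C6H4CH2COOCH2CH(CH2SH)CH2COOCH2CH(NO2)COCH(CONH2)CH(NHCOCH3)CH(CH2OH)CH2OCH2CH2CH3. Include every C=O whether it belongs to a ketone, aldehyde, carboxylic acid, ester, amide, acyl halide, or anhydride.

5

CH2COOCH2: ester, 1 C=O (running total 1).
CH2COOCH2: ester, 1 C=O (running total 2).
CO: ketone, 1 C=O (running total 3).
CH(CONH2): amide, 1 C=O (running total 4).
CH(NHCOCH3): amide, 1 C=O (running total 5).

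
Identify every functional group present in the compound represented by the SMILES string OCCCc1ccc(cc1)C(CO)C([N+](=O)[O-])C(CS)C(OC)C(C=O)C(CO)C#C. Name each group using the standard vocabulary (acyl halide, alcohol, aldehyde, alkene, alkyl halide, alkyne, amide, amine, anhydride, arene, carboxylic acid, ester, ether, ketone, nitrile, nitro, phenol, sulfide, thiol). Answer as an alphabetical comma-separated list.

alcohol, aldehyde, alkyne, arene, ether, nitro, thiol

HO– on an sp³ carbon → alcohol.
para-disubstituted benzene ring → arene.
pendant –CH2OH on an sp³ backbone C → alcohol.
–NO2 on an sp³ carbon → nitro (the N=O is not a carbonyl).
pendant –CH2SH → thiol.
pendant –OCH3: C–O–C with sp³ C, no adjacent C=O → ether.
pendant –CHO: carbonyl C bonded to C and H → aldehyde.
pendant –CH2OH on an sp³ backbone C → alcohol.
C≡C triple bond → alkyne.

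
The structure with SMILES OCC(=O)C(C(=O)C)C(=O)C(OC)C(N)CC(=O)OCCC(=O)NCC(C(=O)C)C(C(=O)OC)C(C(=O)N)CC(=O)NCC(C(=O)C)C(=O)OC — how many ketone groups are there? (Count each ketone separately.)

HO– on an sp³ carbon → alcohol.
–C(=O)– with carbon on both sides → ketone.
pendant –COCH3: carbonyl C bonded to two carbons → ketone.
–C(=O)– with carbon on both sides → ketone.
pendant –OCH3: C–O–C with sp³ C, no adjacent C=O → ether.
–NH2 on an sp³ carbon with no adjacent C=O → amine.
–C(=O)–O–C with C on the carbonyl side → ester.
–C(=O)–N– linkage → amide (the N is not an amine).
pendant –COCH3: carbonyl C bonded to two carbons → ketone.
pendant –COOCH3: carbonyl C bonded to C and –OCH3 → ester.
pendant –CONH2: carbonyl C bonded to C and N → amide.
–C(=O)–N– linkage → amide (the N is not an amine).
pendant –COCH3: carbonyl C bonded to two carbons → ketone.
–C(=O)OCH3: carbonyl C bonded to C and to –OCH3 → ester (not ketone + ether).
Ketone appears at: CO, CH(COCH3), CO, CH(COCH3), CH(COCH3) → 5.

5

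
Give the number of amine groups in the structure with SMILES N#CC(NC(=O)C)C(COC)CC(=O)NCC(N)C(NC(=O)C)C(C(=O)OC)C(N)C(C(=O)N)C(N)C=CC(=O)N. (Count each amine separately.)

Taking each segment in turn:
  N≡C: N≡C–: carbon triple-bonded to nitrogen → nitrile.
  CH(NHCOCH3): pendant –NHC(=O)CH3: N bonded to a carbonyl → amide (not amine).
  CH(CH2OCH3): pendant –CH2OCH3: C–O–C linkage → ether.
  CH2CONHCH2: –C(=O)–N– linkage → amide (the N is not an amine).
  CH(NH2): –NH2 on an sp³ carbon with no adjacent C=O → amine.
  CH(NHCOCH3): pendant –NHC(=O)CH3: N bonded to a carbonyl → amide (not amine).
  CH(COOCH3): pendant –COOCH3: carbonyl C bonded to C and –OCH3 → ester.
  CH(NH2): –NH2 on an sp³ carbon with no adjacent C=O → amine.
  CH(CONH2): pendant –CONH2: carbonyl C bonded to C and N → amide.
  CH(NH2): –NH2 on an sp³ carbon with no adjacent C=O → amine.
  CH=CH: C=C double bond → alkene.
  CONH2: –C(=O)NH2: carbonyl C bonded to C and to N → amide (the N is not a separate amine).
Amine appears at: CH(NH2), CH(NH2), CH(NH2) → 3.

3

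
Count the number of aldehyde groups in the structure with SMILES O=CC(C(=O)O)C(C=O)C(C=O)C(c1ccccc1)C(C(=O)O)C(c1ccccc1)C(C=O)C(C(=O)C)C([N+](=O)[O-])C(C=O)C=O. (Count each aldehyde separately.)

Taking each segment in turn:
  OHC: terminal –CHO: carbonyl C bonded to H and C → aldehyde.
  CH(COOH): pendant –COOH: carbonyl C bonded to C and –OH → carboxylic acid.
  CH(CHO): pendant –CHO: carbonyl C bonded to C and H → aldehyde.
  CH(CHO): pendant –CHO: carbonyl C bonded to C and H → aldehyde.
  CH(C6H5): pendant –C6H5: benzene ring → arene.
  CH(COOH): pendant –COOH: carbonyl C bonded to C and –OH → carboxylic acid.
  CH(C6H5): pendant –C6H5: benzene ring → arene.
  CH(CHO): pendant –CHO: carbonyl C bonded to C and H → aldehyde.
  CH(COCH3): pendant –COCH3: carbonyl C bonded to two carbons → ketone.
  CH(NO2): –NO2 on an sp³ carbon → nitro (the N=O is not a carbonyl).
  CH(CHO): pendant –CHO: carbonyl C bonded to C and H → aldehyde.
  CHO: terminal –CHO: carbonyl C bonded to H and C → aldehyde.
Aldehyde appears at: OHC, CH(CHO), CH(CHO), CH(CHO), CH(CHO), CHO → 6.

6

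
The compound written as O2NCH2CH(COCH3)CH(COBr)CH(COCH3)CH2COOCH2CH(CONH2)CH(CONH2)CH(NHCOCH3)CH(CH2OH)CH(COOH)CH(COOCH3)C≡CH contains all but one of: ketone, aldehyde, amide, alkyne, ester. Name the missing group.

aldehyde

amide: present (CH(CONH2) — pendant –CONH2: carbonyl C bonded to C and N → amide).
ester: present (CH2COOCH2 — –C(=O)–O–C with C on the carbonyl side → ester).
alkyne: present (C≡CH — C≡C triple bond → alkyne).
ketone: present (CH(COCH3) — pendant –COCH3: carbonyl C bonded to two carbons → ketone).
aldehyde: absent. In CH(COCH3), the carbonyl carbon is bonded to two carbons, so it is a ketone, not an aldehyde. In CH(COOH), the carbonyl carbon bears –OH, not –H, so it is a carboxylic acid.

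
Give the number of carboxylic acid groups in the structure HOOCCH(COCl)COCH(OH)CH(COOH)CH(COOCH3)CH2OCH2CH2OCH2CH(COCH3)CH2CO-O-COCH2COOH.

Working along the chain:
  HOOC: –COOH: carbonyl C bonded to –OH and C → carboxylic acid (the –OH is not a separate alcohol).
  CH(COCl): pendant –C(=O)X: carbonyl C bonded to C and halogen → acyl halide.
  CO: –C(=O)– with carbon on both sides → ketone.
  CH(OH): –OH on an sp³ carbon → alcohol (secondary).
  CH(COOH): pendant –COOH: carbonyl C bonded to C and –OH → carboxylic acid.
  CH(COOCH3): pendant –COOCH3: carbonyl C bonded to C and –OCH3 → ester.
  CH2OCH2: C–O–C with sp³ carbons on both sides and no adjacent C=O → ether.
  CH2OCH2: C–O–C with sp³ carbons on both sides and no adjacent C=O → ether.
  CH(COCH3): pendant –COCH3: carbonyl C bonded to two carbons → ketone.
  CH2CO-O-COCH2: two acyl groups sharing one oxygen, –C(=O)–O–C(=O)– → anhydride.
  COOH: –COOH: carbonyl C bonded to –OH and C → carboxylic acid (the –OH is not a separate alcohol).
Carboxylic acid appears at: HOOC, CH(COOH), COOH → 3.

3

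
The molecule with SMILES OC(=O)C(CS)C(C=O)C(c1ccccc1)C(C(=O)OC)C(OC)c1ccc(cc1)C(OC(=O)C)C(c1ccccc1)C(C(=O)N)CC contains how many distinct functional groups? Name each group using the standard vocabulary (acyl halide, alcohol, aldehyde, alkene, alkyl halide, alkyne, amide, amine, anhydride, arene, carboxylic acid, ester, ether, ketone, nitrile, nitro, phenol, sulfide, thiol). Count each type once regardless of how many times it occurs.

7

–COOH: carbonyl C bonded to –OH and C → carboxylic acid (the –OH is not a separate alcohol).
pendant –CH2SH → thiol.
pendant –CHO: carbonyl C bonded to C and H → aldehyde.
pendant –C6H5: benzene ring → arene.
pendant –COOCH3: carbonyl C bonded to C and –OCH3 → ester.
pendant –OCH3: C–O–C with sp³ C, no adjacent C=O → ether.
para-disubstituted benzene ring → arene.
pendant –OC(=O)CH3: an acyloxy group → ester.
pendant –C6H5: benzene ring → arene.
pendant –CONH2: carbonyl C bonded to C and N → amide.
Distinct types present: aldehyde, amide, arene, carboxylic acid, ester, ether, thiol.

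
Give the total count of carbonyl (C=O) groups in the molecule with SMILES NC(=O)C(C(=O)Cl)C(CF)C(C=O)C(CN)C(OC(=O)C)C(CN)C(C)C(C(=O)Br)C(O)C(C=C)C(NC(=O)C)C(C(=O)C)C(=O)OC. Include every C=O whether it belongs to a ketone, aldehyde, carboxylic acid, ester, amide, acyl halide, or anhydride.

H2NCO: amide, 1 C=O (running total 1).
CH(COCl): acyl halide, 1 C=O (running total 2).
CH(CHO): aldehyde, 1 C=O (running total 3).
CH(OCOCH3): ester, 1 C=O (running total 4).
CH(COBr): acyl halide, 1 C=O (running total 5).
CH(NHCOCH3): amide, 1 C=O (running total 6).
CH(COCH3): ketone, 1 C=O (running total 7).
COOCH3: ester, 1 C=O (running total 8).

8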